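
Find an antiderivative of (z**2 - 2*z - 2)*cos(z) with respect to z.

Use integration by parts with u = z**2 - 2*z - 2, dv = cos(z) dz, so v = sin(z).
Apply parts 2 times (tabular method): alternate signs, differentiate u down to 0, integrate dv up.

z**2*sin(z) - 2*z*sin(z) + 2*z*cos(z) - 4*sin(z) - 2*cos(z) + C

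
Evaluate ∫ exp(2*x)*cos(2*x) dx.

Let I denote the integral. Integrate by parts with u = cos(2*x), dv = exp(2*x) dx, so v = exp(2*x)/2: I = exp(2*x)*cos(2*x)/2 + ∫ exp(2*x)*sin(2*x) dx.
Apply parts again with u = sin(2*x), dv = exp(2*x) dx: ∫ exp(2*x)*sin(2*x) dx = exp(2*x)*sin(2*x)/2 − I. Substituting back brings back I: I = exp(2*x)*sin(2*x)/2 + exp(2*x)*cos(2*x)/2 − I.
Solving for I: (1 + 1)·I equals the remaining terms, so I = (1/2)·(exp(2*x)*sin(2*x)/2 + exp(2*x)*cos(2*x)/2).

exp(2*x)*sin(2*x)/4 + exp(2*x)*cos(2*x)/4 + C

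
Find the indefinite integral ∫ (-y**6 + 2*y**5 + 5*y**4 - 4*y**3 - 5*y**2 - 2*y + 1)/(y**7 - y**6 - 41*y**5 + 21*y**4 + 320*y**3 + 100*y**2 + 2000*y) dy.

Factor the denominator: y*(y - 5)**2*(y + 4)*(y + 5)*(y**2 + 4).
Partial-fraction decomposition: -(1036*y - 939)/(16820*(y**2 + 4)) - 4591/(3625*(y + 5)) + 4679/(6480*(y + 4)) - 3359147/(8515125*(y - 5)) - 3442/(6525*(y - 5)**2) + 1/(2000*y).
Integrate each term; A/(y−a) gives A·log|y−a|; the (By+D)/(y²+p²) term gives a log and an atan.

log(y)/2000 - 3359147*log(y - 5)/8515125 + 4679*log(y + 4)/6480 - 4591*log(y + 5)/3625 - 259*log(y**2 + 4)/8410 + 939*atan(y/2)/33640 + 3442/(6525*y - 32625) + C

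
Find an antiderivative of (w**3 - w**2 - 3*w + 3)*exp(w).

(w**3 - 4*w**2 + 5*w - 2)*exp(w) + C

Use integration by parts with u = w**3 - w**2 - 3*w + 3, dv = exp(w) dw, so v = exp(w).
Apply parts 3 times (tabular method): alternate signs, differentiate u down to 0, integrate dv up.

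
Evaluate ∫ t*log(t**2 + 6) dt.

t**2*log(t**2 + 6)/2 - t**2/2 + 3*log(t**2 + 6) + C

Let u = t**2 + 6, so du = (2*t) dt.
The integral becomes (1/2)·∫ log(u) du; integrate by parts with u′=log(u), dv′=du.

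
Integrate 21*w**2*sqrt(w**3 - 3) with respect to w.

Let u = w**3 - 3, so du = (3*w**2) dw.
Rewriting, the integral becomes 7·∫ √u du = 7·(2/3)u^(3/2).
Substituting back, u = w**3 - 3.

14*(w**3 - 3)**(3/2)/3 + C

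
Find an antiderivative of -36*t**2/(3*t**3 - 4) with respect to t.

Let u = 3*t**3 - 4, so du = (9*t**2) dt.
Rewriting, the integral becomes -4·∫ 1/u du = -4·log(u).
Substituting back, u = 3*t**3 - 4.

-4*log(3*t**3 - 4) + C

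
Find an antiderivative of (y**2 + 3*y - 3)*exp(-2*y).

Use integration by parts with u = y**2 + 3*y - 3, dv = exp(-2*y) dy, so v = -exp(-2*y)/2.
Apply parts 2 times (tabular method): alternate signs, differentiate u down to 0, integrate dv up.

(-y**2 - 4*y + 1)*exp(-2*y)/2 + C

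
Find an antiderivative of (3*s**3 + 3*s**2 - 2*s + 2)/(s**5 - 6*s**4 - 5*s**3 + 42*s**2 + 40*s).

log(s)/20 + 221*log(s - 5)/105 - 39*log(s - 4)/20 - 2*log(s + 1)/15 - log(s + 2)/14 + C

Factor the denominator: s*(s - 5)*(s - 4)*(s + 1)*(s + 2).
Partial-fraction decomposition: -1/(14*(s + 2)) - 2/(15*(s + 1)) - 39/(20*(s - 4)) + 221/(105*(s - 5)) + 1/(20*s).
Integrate each term: A/(s−a) contributes A·log|s−a|.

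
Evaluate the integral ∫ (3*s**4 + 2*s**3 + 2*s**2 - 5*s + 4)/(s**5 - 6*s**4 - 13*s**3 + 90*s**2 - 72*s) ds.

-log(s)/18 + 2183*log(s - 6)/450 - 152*log(s - 3)/63 + 3*log(s - 1)/25 + 87*log(s + 4)/175 + C

Factor the denominator: s*(s - 6)*(s - 3)*(s - 1)*(s + 4).
Partial-fraction decomposition: 87/(175*(s + 4)) + 3/(25*(s - 1)) - 152/(63*(s - 3)) + 2183/(450*(s - 6)) - 1/(18*s).
Integrate each term: A/(s−a) contributes A·log|s−a|.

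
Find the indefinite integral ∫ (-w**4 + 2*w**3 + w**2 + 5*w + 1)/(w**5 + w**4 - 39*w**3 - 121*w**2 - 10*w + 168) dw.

Factor the denominator: (w - 7)*(w - 1)*(w + 2)*(w + 3)*(w + 4).
Partial-fraction decomposition: -387/(110*(w + 4)) + 7/(2*(w + 3)) - 37/(54*(w + 2)) - 1/(45*(w - 1)) - 163/(594*(w - 7)).
Integrate each term: A/(w−a) contributes A·log|w−a|.

-163*log(w - 7)/594 - log(w - 1)/45 - 37*log(w + 2)/54 + 7*log(w + 3)/2 - 387*log(w + 4)/110 + C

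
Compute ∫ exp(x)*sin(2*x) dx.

Let I denote the integral. Integrate by parts with u = sin(2*x), dv = exp(x) dx, so v = exp(x): I = exp(x)*sin(2*x) − 2·∫ exp(x)*cos(2*x) dx.
Apply parts again with u = cos(2*x), dv = exp(x) dx: ∫ exp(x)*cos(2*x) dx = exp(x)*cos(2*x) + 2·I. Substituting back brings back I: I = exp(x)*sin(2*x) - 2*exp(x)*cos(2*x) − 4·I.
Solving for I: (1 + 4)·I equals the remaining terms, so I = (1/5)·(exp(x)*sin(2*x) - 2*exp(x)*cos(2*x)).

exp(x)*sin(2*x)/5 - 2*exp(x)*cos(2*x)/5 + C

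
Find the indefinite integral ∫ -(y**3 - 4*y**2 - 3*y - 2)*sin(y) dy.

y**3*cos(y) - 3*y**2*sin(y) - 4*y**2*cos(y) + 8*y*sin(y) - 9*y*cos(y) + 9*sin(y) + 6*cos(y) + C

Use integration by parts with u = y**3 - 4*y**2 - 3*y - 2, dv = -sin(y) dy, so v = cos(y).
Apply parts 3 times (tabular method): alternate signs, differentiate u down to 0, integrate dv up.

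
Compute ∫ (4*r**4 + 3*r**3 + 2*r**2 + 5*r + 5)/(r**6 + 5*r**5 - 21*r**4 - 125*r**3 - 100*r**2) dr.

log(r)/80 + 197*log(r - 5)/900 - log(r + 1)/24 + 283*log(r + 4)/144 - 431*log(r + 5)/200 + 1/(20*r) + C

Factor the denominator: r**2*(r - 5)*(r + 1)*(r + 4)*(r + 5).
Partial-fraction decomposition: -431/(200*(r + 5)) + 283/(144*(r + 4)) - 1/(24*(r + 1)) + 197/(900*(r - 5)) + 1/(80*r) - 1/(20*r**2).
Integrate each term; A/(r−a) gives A·log|r−a|; A/(r−a)² gives −A/(r−a).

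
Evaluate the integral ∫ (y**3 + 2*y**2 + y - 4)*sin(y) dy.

-y**3*cos(y) + 3*y**2*sin(y) - 2*y**2*cos(y) + 4*y*sin(y) + 5*y*cos(y) - 5*sin(y) + 8*cos(y) + C

Use integration by parts with u = y**3 + 2*y**2 + y - 4, dv = sin(y) dy, so v = -cos(y).
Apply parts 3 times (tabular method): alternate signs, differentiate u down to 0, integrate dv up.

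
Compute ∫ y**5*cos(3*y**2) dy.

y**4*sin(3*y**2)/6 + y**2*cos(3*y**2)/9 - sin(3*y**2)/27 + C

Let u = y², du = 2y dy; rewrite as (1/2)∫ u^2·cos(3u) du.
Now integrate by parts 2 times.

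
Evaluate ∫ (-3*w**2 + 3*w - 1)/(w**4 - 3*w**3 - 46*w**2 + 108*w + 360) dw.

Factor the denominator: (w - 6)*(w - 5)*(w + 2)*(w + 6).
Partial-fraction decomposition: 127/(528*(w + 6)) - 19/(224*(w + 2)) + 61/(77*(w - 5)) - 91/(96*(w - 6)).
Integrate each term: A/(w−a) contributes A·log|w−a|.

-91*log(w - 6)/96 + 61*log(w - 5)/77 - 19*log(w + 2)/224 + 127*log(w + 6)/528 + C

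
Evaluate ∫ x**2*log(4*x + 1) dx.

Use integration by parts with u = log(4*x + 1), dv = x**2 dx.
Then du = 4/(4*x + 1) dx and v = x**3/3.

x**3*log(4*x + 1)/3 - x**3/9 + x**2/24 - x/48 + log(4*x + 1)/192 + C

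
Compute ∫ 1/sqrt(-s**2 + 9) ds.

asin(s/3) + C

Substitute s = 3·sin(θ), so ds = 3·cos(θ) dθ and the radical becomes sqrt(-s**2 + 9) = 3·cos(θ) by the Pythagorean identity.
Integrate the resulting trig expression in θ, then back-substitute θ = asin(s/3), sin(θ) = s/3, cos(θ) = sqrt(-s**2 + 9)/3 (absorbing any constant into C).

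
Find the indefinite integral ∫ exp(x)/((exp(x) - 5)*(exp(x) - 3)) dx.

Let u = e^x, du = e^x dx.
The integral becomes ∫ du/((u-3)(u-5)); decompose into partial fractions.

log(exp(x) - 5)/2 - log(exp(x) - 3)/2 + C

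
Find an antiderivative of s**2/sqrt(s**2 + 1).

Substitute s = tan(θ), so ds = sec(θ)^2 dθ and the radical becomes sqrt(s**2 + 1) = sec(θ) by the Pythagorean identity.
Integrate the resulting trig expression in θ, then back-substitute tan(θ) = s, sec(θ) = sqrt(s**2 + 1) (absorbing any constant into C).

s*sqrt(s**2 + 1)/2 - log(s + sqrt(s**2 + 1))/2 + C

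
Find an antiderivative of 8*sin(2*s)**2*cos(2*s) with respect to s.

4*sin(2*s)**3/3 + C

Let u = sin(2*s), so du = (2*cos(2*s)) ds.
Rewriting, the integral becomes 4·∫ u^2 du = 4·u^3/3.
Substituting back, u = sin(2*s).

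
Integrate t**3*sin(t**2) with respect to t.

-t**2*cos(t**2)/2 + sin(t**2)/2 + C

Let u = t², du = 2t dt; rewrite as (1/2)∫ u^1·sin(1u) du.
Now integrate by parts 1 time.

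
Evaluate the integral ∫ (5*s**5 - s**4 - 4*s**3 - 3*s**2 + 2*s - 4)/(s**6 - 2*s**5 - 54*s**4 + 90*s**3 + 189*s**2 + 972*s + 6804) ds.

Factor the denominator: (s - 6)**2*(s + 3)*(s + 7)*(s**2 + 9).
Partial-fraction decomposition: (6992*s + 4677)/(23490*(s**2 + 9)) + 85229/(39208*(s + 7)) - 1225/(5832*(s + 3)) + 1687006/(616005*(s - 6)) + 7324/(1053*(s - 6)**2).
Integrate each term; A/(s−a) gives A·log|s−a|; the (Bs+D)/(s²+p²) term gives a log and an atan.

1687006*log(s - 6)/616005 - 1225*log(s + 3)/5832 + 85229*log(s + 7)/39208 + 1748*log(s**2 + 9)/11745 + 1559*atan(s/3)/23490 - 7324/(1053*s - 6318) + C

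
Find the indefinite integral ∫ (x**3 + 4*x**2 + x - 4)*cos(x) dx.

Use integration by parts with u = x**3 + 4*x**2 + x - 4, dv = cos(x) dx, so v = sin(x).
Apply parts 3 times (tabular method): alternate signs, differentiate u down to 0, integrate dv up.

x**3*sin(x) + 4*x**2*sin(x) + 3*x**2*cos(x) - 5*x*sin(x) + 8*x*cos(x) - 12*sin(x) - 5*cos(x) + C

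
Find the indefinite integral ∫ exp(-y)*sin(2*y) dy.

-exp(-y)*sin(2*y)/5 - 2*exp(-y)*cos(2*y)/5 + C

Let I denote the integral. Integrate by parts with u = sin(2*y), dv = exp(-y) dy, so v = -exp(-y): I = -exp(-y)*sin(2*y) + 2·∫ exp(-y)*cos(2*y) dy.
Apply parts again with u = cos(2*y), dv = exp(-y) dy: ∫ exp(-y)*cos(2*y) dy = -exp(-y)*cos(2*y) − 2·I. Substituting back brings back I: I = -exp(-y)*sin(2*y) - 2*exp(-y)*cos(2*y) − 4·I.
Solving for I: (1 + 4)·I equals the remaining terms, so I = (1/5)·(-exp(-y)*sin(2*y) - 2*exp(-y)*cos(2*y)).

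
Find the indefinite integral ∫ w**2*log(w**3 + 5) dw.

w**3*log(w**3 + 5)/3 - w**3/3 + 5*log(w**3 + 5)/3 + C

Let u = w**3 + 5, so du = (3*w**2) dw.
The integral becomes (1/3)·∫ log(u) du; integrate by parts with u′=log(u), dv′=du.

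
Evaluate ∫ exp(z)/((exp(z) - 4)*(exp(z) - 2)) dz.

Let u = e^z, du = e^z dz.
The integral becomes ∫ du/((u-4)(u-2)); decompose into partial fractions.

log(exp(z) - 4)/2 - log(exp(z) - 2)/2 + C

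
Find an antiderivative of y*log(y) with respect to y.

y**2*log(y)/2 - y**2/4 + C

Use integration by parts with u = log(y), dv = y dy.
Then du = 1/y dy and v = y**2/2.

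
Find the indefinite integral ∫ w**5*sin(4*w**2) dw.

-w**4*cos(4*w**2)/8 + w**2*sin(4*w**2)/16 + cos(4*w**2)/64 + C

Let u = w², du = 2w dw; rewrite as (1/2)∫ u^2·sin(4u) du.
Now integrate by parts 2 times.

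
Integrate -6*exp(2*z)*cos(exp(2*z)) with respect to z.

-3*sin(exp(2*z)) + C

Let u = exp(2*z), so du = (2*exp(2*z)) dz.
Rewriting, the integral becomes -3·∫ cos(u) du = -3·sin(u).
Substituting back, u = exp(2*z).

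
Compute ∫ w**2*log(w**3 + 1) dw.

Let u = w**3 + 1, so du = (3*w**2) dw.
The integral becomes (1/3)·∫ log(u) du; integrate by parts with u′=log(u), dv′=du.

w**3*log(w**3 + 1)/3 - w**3/3 + log(w**3 + 1)/3 + C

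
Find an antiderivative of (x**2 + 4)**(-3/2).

x/(4*sqrt(x**2 + 4)) + C

Substitute x = 2·tan(θ), so dx = 2·sec(θ)^2 dθ and the radical becomes sqrt(x**2 + 4) = 2·sec(θ) by the Pythagorean identity.
Integrate the resulting trig expression in θ, then back-substitute tan(θ) = x/2, sec(θ) = sqrt(x**2 + 4)/2 (absorbing any constant into C).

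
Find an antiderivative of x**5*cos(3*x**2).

Let u = x², du = 2x dx; rewrite as (1/2)∫ u^2·cos(3u) du.
Now integrate by parts 2 times.

x**4*sin(3*x**2)/6 + x**2*cos(3*x**2)/9 - sin(3*x**2)/27 + C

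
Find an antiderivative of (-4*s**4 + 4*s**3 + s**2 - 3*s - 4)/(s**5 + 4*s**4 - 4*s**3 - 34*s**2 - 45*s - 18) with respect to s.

Factor the denominator: (s - 3)*(s + 1)**2*(s + 2)*(s + 3).
Partial-fraction decomposition: -209/(12*(s + 3)) + 18/(s + 2) - 33/(8*(s + 1)) + (s + 1)**(-2) - 11/(24*(s - 3)).
Integrate each term; A/(s−a) gives A·log|s−a|; A/(s−a)² gives −A/(s−a).

-11*log(s - 3)/24 - 33*log(s + 1)/8 + 18*log(s + 2) - 209*log(s + 3)/12 - 1/(s + 1) + C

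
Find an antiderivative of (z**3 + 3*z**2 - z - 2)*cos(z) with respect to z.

z**3*sin(z) + 3*z**2*sin(z) + 3*z**2*cos(z) - 7*z*sin(z) + 6*z*cos(z) - 8*sin(z) - 7*cos(z) + C

Use integration by parts with u = z**3 + 3*z**2 - z - 2, dv = cos(z) dz, so v = sin(z).
Apply parts 3 times (tabular method): alternate signs, differentiate u down to 0, integrate dv up.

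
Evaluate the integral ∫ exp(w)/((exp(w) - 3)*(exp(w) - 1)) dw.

Let u = e^w, du = e^w dw.
The integral becomes ∫ du/((u-1)(u-3)); decompose into partial fractions.

log(exp(w) - 3)/2 - log(exp(w) - 1)/2 + C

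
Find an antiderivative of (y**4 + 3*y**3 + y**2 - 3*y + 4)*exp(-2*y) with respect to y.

Use integration by parts with u = y**4 + 3*y**3 + y**2 - 3*y + 4, dv = exp(-2*y) dy, so v = -exp(-2*y)/2.
Apply parts 4 times (tabular method): alternate signs, differentiate u down to 0, integrate dv up.

(-4*y**4 - 20*y**3 - 34*y**2 - 22*y - 27)*exp(-2*y)/8 + C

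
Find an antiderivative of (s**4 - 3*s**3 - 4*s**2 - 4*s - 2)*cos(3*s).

s**4*sin(3*s)/3 - s**3*sin(3*s) + 4*s**3*cos(3*s)/9 - 16*s**2*sin(3*s)/9 - s**2*cos(3*s) - 2*s*sin(3*s)/3 - 32*s*cos(3*s)/27 - 22*sin(3*s)/81 - 2*cos(3*s)/9 + C

Use integration by parts with u = s**4 - 3*s**3 - 4*s**2 - 4*s - 2, dv = cos(3*s) ds, so v = sin(3*s)/3.
Apply parts 4 times (tabular method): alternate signs, differentiate u down to 0, integrate dv up.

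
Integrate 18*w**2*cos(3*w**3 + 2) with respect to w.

Let u = 3*w**3 + 2, so du = (9*w**2) dw.
Rewriting, the integral becomes 2·∫ cos(u) du = 2·sin(u).
Substituting back, u = 3*w**3 + 2.

2*sin(3*w**3 + 2) + C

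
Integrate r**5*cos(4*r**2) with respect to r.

Let u = r², du = 2r dr; rewrite as (1/2)∫ u^2·cos(4u) du.
Now integrate by parts 2 times.

r**4*sin(4*r**2)/8 + r**2*cos(4*r**2)/16 - sin(4*r**2)/64 + C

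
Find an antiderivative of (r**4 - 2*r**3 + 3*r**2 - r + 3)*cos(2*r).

r**4*sin(2*r)/2 - r**3*sin(2*r) + r**3*cos(2*r) - 3*r**2*cos(2*r)/2 + r*sin(2*r) + 3*sin(2*r)/2 + cos(2*r)/2 + C

Use integration by parts with u = r**4 - 2*r**3 + 3*r**2 - r + 3, dv = cos(2*r) dr, so v = sin(2*r)/2.
Apply parts 4 times (tabular method): alternate signs, differentiate u down to 0, integrate dv up.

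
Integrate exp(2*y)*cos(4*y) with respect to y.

exp(2*y)*sin(4*y)/5 + exp(2*y)*cos(4*y)/10 + C

Let I denote the integral. Integrate by parts with u = cos(4*y), dv = exp(2*y) dy, so v = exp(2*y)/2: I = exp(2*y)*cos(4*y)/2 + 2·∫ exp(2*y)*sin(4*y) dy.
Apply parts again with u = sin(4*y), dv = exp(2*y) dy: ∫ exp(2*y)*sin(4*y) dy = exp(2*y)*sin(4*y)/2 − 2·I. Substituting back brings back I: I = exp(2*y)*sin(4*y) + exp(2*y)*cos(4*y)/2 − 4·I.
Solving for I: (1 + 4)·I equals the remaining terms, so I = (1/5)·(exp(2*y)*sin(4*y) + exp(2*y)*cos(4*y)/2).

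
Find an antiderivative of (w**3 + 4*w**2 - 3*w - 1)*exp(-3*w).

(-9*w**3 - 45*w**2 - 3*w + 8)*exp(-3*w)/27 + C

Use integration by parts with u = w**3 + 4*w**2 - 3*w - 1, dv = exp(-3*w) dw, so v = -exp(-3*w)/3.
Apply parts 3 times (tabular method): alternate signs, differentiate u down to 0, integrate dv up.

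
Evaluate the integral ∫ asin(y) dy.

y*asin(y) + sqrt(-y**2 + 1) + C

Use integration by parts with u = arcsin(y), dv = dy.
Then du = 1/sqrt(-y**2 + 1) dy.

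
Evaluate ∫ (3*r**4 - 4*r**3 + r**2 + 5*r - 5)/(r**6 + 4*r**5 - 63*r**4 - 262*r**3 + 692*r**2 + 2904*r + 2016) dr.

985*log(r - 7)/6084 - 181*log(r - 4)/3000 - log(r + 1)/500 - 23*log(r + 2)/288 - 13321*log(r + 6)/676000 - 4753/(2600*r + 15600) + C

Factor the denominator: (r - 7)*(r - 4)*(r + 1)*(r + 2)*(r + 6)**2.
Partial-fraction decomposition: -13321/(676000*(r + 6)) + 4753/(2600*(r + 6)**2) - 23/(288*(r + 2)) - 1/(500*(r + 1)) - 181/(3000*(r - 4)) + 985/(6084*(r - 7)).
Integrate each term; A/(r−a) gives A·log|r−a|; A/(r−a)² gives −A/(r−a).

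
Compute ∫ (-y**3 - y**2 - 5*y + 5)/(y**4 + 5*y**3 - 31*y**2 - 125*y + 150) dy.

-17*log(y - 5)/44 + log(y - 1)/84 + 13*log(y + 5)/6 - 215*log(y + 6)/77 + C

Factor the denominator: (y - 5)*(y - 1)*(y + 5)*(y + 6).
Partial-fraction decomposition: -215/(77*(y + 6)) + 13/(6*(y + 5)) + 1/(84*(y - 1)) - 17/(44*(y - 5)).
Integrate each term: A/(y−a) contributes A·log|y−a|.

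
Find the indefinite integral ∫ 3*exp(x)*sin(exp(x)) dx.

Let u = exp(x), so du = (exp(x)) dx.
Rewriting, the integral becomes 3·∫ sin(u) du = 3·-cos(u).
Substituting back, u = exp(x).

-3*cos(exp(x)) + C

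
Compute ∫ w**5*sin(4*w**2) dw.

Let u = w², du = 2w dw; rewrite as (1/2)∫ u^2·sin(4u) du.
Now integrate by parts 2 times.

-w**4*cos(4*w**2)/8 + w**2*sin(4*w**2)/16 + cos(4*w**2)/64 + C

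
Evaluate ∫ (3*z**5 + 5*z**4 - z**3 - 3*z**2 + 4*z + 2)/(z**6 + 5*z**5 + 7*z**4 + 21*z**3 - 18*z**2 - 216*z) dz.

Factor the denominator: z*(z - 2)*(z + 3)*(z + 4)*(z**2 + 9).
Partial-fraction decomposition: (1843*z - 3867)/(1755*(z**2 + 9)) + 179/(60*(z + 4)) - 167/(135*(z + 3)) + 83/(390*(z - 2)) - 1/(108*z).
Integrate each term; A/(z−a) gives A·log|z−a|; the (Bz+D)/(z²+p²) term gives a log and an atan.

-log(z)/108 + 83*log(z - 2)/390 - 167*log(z + 3)/135 + 179*log(z + 4)/60 + 1843*log(z**2 + 9)/3510 - 1289*atan(z/3)/1755 + C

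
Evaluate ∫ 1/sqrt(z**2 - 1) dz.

Substitute z = sec(θ), so dz = sec(θ)*tan(θ) dθ and the radical becomes sqrt(z**2 - 1) = tan(θ) by the Pythagorean identity.
Integrate the resulting trig expression in θ, then back-substitute sec(θ) = z, tan(θ) = sqrt(z**2 - 1) (absorbing any constant into C).

log(z + sqrt(z**2 - 1)) + C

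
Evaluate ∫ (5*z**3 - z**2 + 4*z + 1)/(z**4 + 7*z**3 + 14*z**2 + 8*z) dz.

Factor the denominator: z*(z + 1)*(z + 2)*(z + 4).
Partial-fraction decomposition: 117/(8*(z + 4)) - 51/(4*(z + 2)) + 3/(z + 1) + 1/(8*z).
Integrate each term: A/(z−a) contributes A·log|z−a|.

log(z)/8 + 3*log(z + 1) - 51*log(z + 2)/4 + 117*log(z + 4)/8 + C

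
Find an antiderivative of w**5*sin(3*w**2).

-w**4*cos(3*w**2)/6 + w**2*sin(3*w**2)/9 + cos(3*w**2)/27 + C

Let u = w², du = 2w dw; rewrite as (1/2)∫ u^2·sin(3u) du.
Now integrate by parts 2 times.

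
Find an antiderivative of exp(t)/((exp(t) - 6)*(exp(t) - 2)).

log(exp(t) - 6)/4 - log(exp(t) - 2)/4 + C

Let u = e^t, du = e^t dt.
The integral becomes ∫ du/((u-6)(u-2)); decompose into partial fractions.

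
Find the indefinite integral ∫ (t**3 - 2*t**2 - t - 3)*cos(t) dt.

Use integration by parts with u = t**3 - 2*t**2 - t - 3, dv = cos(t) dt, so v = sin(t).
Apply parts 3 times (tabular method): alternate signs, differentiate u down to 0, integrate dv up.

t**3*sin(t) - 2*t**2*sin(t) + 3*t**2*cos(t) - 7*t*sin(t) - 4*t*cos(t) + sin(t) - 7*cos(t) + C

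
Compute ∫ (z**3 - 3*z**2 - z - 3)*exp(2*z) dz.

(4*z**3 - 18*z**2 + 14*z - 19)*exp(2*z)/8 + C

Use integration by parts with u = z**3 - 3*z**2 - z - 3, dv = exp(2*z) dz, so v = exp(2*z)/2.
Apply parts 3 times (tabular method): alternate signs, differentiate u down to 0, integrate dv up.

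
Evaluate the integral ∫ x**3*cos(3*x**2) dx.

x**2*sin(3*x**2)/6 + cos(3*x**2)/18 + C

Let u = x², du = 2x dx; rewrite as (1/2)∫ u^1·cos(3u) du.
Now integrate by parts 1 time.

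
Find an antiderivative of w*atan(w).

Use integration by parts with u = arctan(w), dv = w dw.
Then du = 1/(w**2 + 1) dw.

w**2*atan(w)/2 - w/2 + atan(w)/2 + C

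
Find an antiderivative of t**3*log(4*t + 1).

Use integration by parts with u = log(4*t + 1), dv = t**3 dt.
Then du = 4/(4*t + 1) dt and v = t**4/4.

t**4*log(4*t + 1)/4 - t**4/16 + t**3/48 - t**2/128 + t/256 - log(4*t + 1)/1024 + C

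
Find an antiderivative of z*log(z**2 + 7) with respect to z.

z**2*log(z**2 + 7)/2 - z**2/2 + 7*log(z**2 + 7)/2 + C

Let u = z**2 + 7, so du = (2*z) dz.
The integral becomes (1/2)·∫ log(u) du; integrate by parts with u′=log(u), dv′=du.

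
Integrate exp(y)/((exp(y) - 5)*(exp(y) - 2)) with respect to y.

Let u = e^y, du = e^y dy.
The integral becomes ∫ du/((u-5)(u-2)); decompose into partial fractions.

log(exp(y) - 5)/3 - log(exp(y) - 2)/3 + C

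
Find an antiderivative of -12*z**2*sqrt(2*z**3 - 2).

Let u = 2*z**3 - 2, so du = (6*z**2) dz.
Rewriting, the integral becomes -2·∫ √u du = -2·(2/3)u^(3/2).
Substituting back, u = 2*z**3 - 2.

-4*(2*z**3 - 2)**(3/2)/3 + C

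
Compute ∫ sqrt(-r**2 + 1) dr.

r*sqrt(-r**2 + 1)/2 + asin(r)/2 + C

Substitute r = sin(θ), so dr = cos(θ) dθ and the radical becomes sqrt(-r**2 + 1) = cos(θ) by the Pythagorean identity.
Integrate the resulting trig expression in θ, then back-substitute θ = asin(r), sin(θ) = r, cos(θ) = sqrt(-r**2 + 1) (absorbing any constant into C).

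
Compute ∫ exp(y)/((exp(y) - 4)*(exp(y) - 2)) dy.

Let u = e^y, du = e^y dy.
The integral becomes ∫ du/((u-4)(u-2)); decompose into partial fractions.

log(exp(y) - 4)/2 - log(exp(y) - 2)/2 + C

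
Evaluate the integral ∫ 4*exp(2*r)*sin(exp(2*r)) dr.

-2*cos(exp(2*r)) + C

Let u = exp(2*r), so du = (2*exp(2*r)) dr.
Rewriting, the integral becomes 2·∫ sin(u) du = 2·-cos(u).
Substituting back, u = exp(2*r).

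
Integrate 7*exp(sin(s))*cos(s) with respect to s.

Let u = sin(s), so du = (cos(s)) ds.
Rewriting, the integral becomes 7·∫ e^u du = 7·e^u.
Substituting back, u = sin(s).

7*exp(sin(s)) + C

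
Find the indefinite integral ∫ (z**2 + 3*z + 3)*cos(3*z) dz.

z**2*sin(3*z)/3 + z*sin(3*z) + 2*z*cos(3*z)/9 + 25*sin(3*z)/27 + cos(3*z)/3 + C

Use integration by parts with u = z**2 + 3*z + 3, dv = cos(3*z) dz, so v = sin(3*z)/3.
Apply parts 2 times (tabular method): alternate signs, differentiate u down to 0, integrate dv up.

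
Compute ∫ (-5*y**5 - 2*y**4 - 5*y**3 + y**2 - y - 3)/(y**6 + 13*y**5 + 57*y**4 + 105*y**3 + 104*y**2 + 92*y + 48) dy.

7*log(y + 1)/30 - 171*log(y + 2)/40 + 4945*log(y + 4)/204 - 1011*log(y + 6)/40 + 13*log(y**2 + 1)/340 - atan(y)/170 + C

Factor the denominator: (y + 1)*(y + 2)*(y + 4)*(y + 6)*(y**2 + 1).
Partial-fraction decomposition: (13*y - 1)/(170*(y**2 + 1)) - 1011/(40*(y + 6)) + 4945/(204*(y + 4)) - 171/(40*(y + 2)) + 7/(30*(y + 1)).
Integrate each term; A/(y−a) gives A·log|y−a|; the (By+D)/(y²+p²) term gives a log and an atan.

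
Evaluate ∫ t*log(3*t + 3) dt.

Use integration by parts with u = log(3*t + 3), dv = t dt.
Then du = 3/(3*t + 3) dt and v = t**2/2.

t**2*log(3*t + 3)/2 - t**2/4 + t/2 - log(t + 1)/2 + C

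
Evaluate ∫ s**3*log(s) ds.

s**4*log(s)/4 - s**4/16 + C

Use integration by parts with u = log(s), dv = s**3 ds.
Then du = 1/s ds and v = s**4/4.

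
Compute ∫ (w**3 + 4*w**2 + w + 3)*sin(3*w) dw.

-w**3*cos(3*w)/3 + w**2*sin(3*w)/3 - 4*w**2*cos(3*w)/3 + 8*w*sin(3*w)/9 - w*cos(3*w)/9 + sin(3*w)/27 - 19*cos(3*w)/27 + C

Use integration by parts with u = w**3 + 4*w**2 + w + 3, dv = sin(3*w) dw, so v = -cos(3*w)/3.
Apply parts 3 times (tabular method): alternate signs, differentiate u down to 0, integrate dv up.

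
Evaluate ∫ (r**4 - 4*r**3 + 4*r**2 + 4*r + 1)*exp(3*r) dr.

Use integration by parts with u = r**4 - 4*r**3 + 4*r**2 + 4*r + 1, dv = exp(3*r) dr, so v = exp(3*r)/3.
Apply parts 4 times (tabular method): alternate signs, differentiate u down to 0, integrate dv up.

(27*r**4 - 144*r**3 + 252*r**2 - 60*r + 47)*exp(3*r)/81 + C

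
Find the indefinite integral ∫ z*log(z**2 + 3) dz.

Let u = z**2 + 3, so du = (2*z) dz.
The integral becomes (1/2)·∫ log(u) du; integrate by parts with u′=log(u), dv′=du.

z**2*log(z**2 + 3)/2 - z**2/2 + 3*log(z**2 + 3)/2 + C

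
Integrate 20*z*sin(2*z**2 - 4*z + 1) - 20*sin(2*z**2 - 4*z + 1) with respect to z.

-5*cos(2*z**2 - 4*z + 1) + C

Let u = 2*z**2 - 4*z + 1, so du = (4*z - 4) dz.
Rewriting, the integral becomes 5·∫ sin(u) du = 5·-cos(u).
Substituting back, u = 2*z**2 - 4*z + 1.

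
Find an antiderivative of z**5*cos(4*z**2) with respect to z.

Let u = z², du = 2z dz; rewrite as (1/2)∫ u^2·cos(4u) du.
Now integrate by parts 2 times.

z**4*sin(4*z**2)/8 + z**2*cos(4*z**2)/16 - sin(4*z**2)/64 + C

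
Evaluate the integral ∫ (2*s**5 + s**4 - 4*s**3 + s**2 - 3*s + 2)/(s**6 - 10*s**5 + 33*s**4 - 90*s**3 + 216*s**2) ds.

-13*log(s)/1296 + 4001*log(s - 6)/810 - 1027*log(s - 4)/400 - 733*log(s**2 + 9)/4050 + 1096*atan(s/3)/2025 - 1/(108*s) + C

Factor the denominator: s**2*(s - 6)*(s - 4)*(s**2 + 9).
Partial-fraction decomposition: -(733*s - 3288)/(2025*(s**2 + 9)) - 1027/(400*(s - 4)) + 4001/(810*(s - 6)) - 13/(1296*s) + 1/(108*s**2).
Integrate each term; A/(s−a) gives A·log|s−a|; the (Bs+D)/(s²+p²) term gives a log and an atan.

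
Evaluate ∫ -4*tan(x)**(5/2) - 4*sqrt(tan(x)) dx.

-8*tan(x)**(3/2)/3 + C

Let u = tan(x), so du = (tan(x)**2 + 1) dx.
Rewriting, the integral becomes -4·∫ √u du = -4·(2/3)u^(3/2).
Substituting back, u = tan(x).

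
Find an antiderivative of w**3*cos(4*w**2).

Let u = w², du = 2w dw; rewrite as (1/2)∫ u^1·cos(4u) du.
Now integrate by parts 1 time.

w**2*sin(4*w**2)/8 + cos(4*w**2)/32 + C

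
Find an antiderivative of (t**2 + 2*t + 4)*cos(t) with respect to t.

t**2*sin(t) + 2*t*sin(t) + 2*t*cos(t) + 2*sin(t) + 2*cos(t) + C

Use integration by parts with u = t**2 + 2*t + 4, dv = cos(t) dt, so v = sin(t).
Apply parts 2 times (tabular method): alternate signs, differentiate u down to 0, integrate dv up.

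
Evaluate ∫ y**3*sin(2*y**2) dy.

-y**2*cos(2*y**2)/4 + sin(2*y**2)/8 + C

Let u = y², du = 2y dy; rewrite as (1/2)∫ u^1·sin(2u) du.
Now integrate by parts 1 time.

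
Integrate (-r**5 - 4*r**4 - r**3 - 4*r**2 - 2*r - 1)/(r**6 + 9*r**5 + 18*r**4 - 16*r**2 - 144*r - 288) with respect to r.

-25*log(r - 2)/256 + 37*log(r + 2)/128 - 17*log(r + 3)/39 - 535*log(r + 6)/768 - 49*log(r**2 + 4)/1664 + 119*atan(r/2)/832 + C

Factor the denominator: (r - 2)*(r + 2)*(r + 3)*(r + 6)*(r**2 + 4).
Partial-fraction decomposition: -7*(7*r - 34)/(832*(r**2 + 4)) - 535/(768*(r + 6)) - 17/(39*(r + 3)) + 37/(128*(r + 2)) - 25/(256*(r - 2)).
Integrate each term; A/(r−a) gives A·log|r−a|; the (Br+D)/(r²+p²) term gives a log and an atan.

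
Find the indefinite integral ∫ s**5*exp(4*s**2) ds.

Let u = s², du = 2s ds; rewrite as (1/2)∫ u^2·exp(4u) du.
Now integrate by parts 2 times.

(8*s**4 - 4*s**2 + 1)*exp(4*s**2)/64 + C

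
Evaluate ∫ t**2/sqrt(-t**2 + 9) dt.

-t*sqrt(-t**2 + 9)/2 + 9*asin(t/3)/2 + C

Substitute t = 3·sin(θ), so dt = 3·cos(θ) dθ and the radical becomes sqrt(-t**2 + 9) = 3·cos(θ) by the Pythagorean identity.
Integrate the resulting trig expression in θ, then back-substitute θ = asin(t/3), sin(θ) = t/3, cos(θ) = sqrt(-t**2 + 9)/3 (absorbing any constant into C).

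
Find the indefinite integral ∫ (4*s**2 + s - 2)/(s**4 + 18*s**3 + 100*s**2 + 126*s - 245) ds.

Factor the denominator: (s - 1)*(s + 5)*(s + 7)**2.
Partial-fraction decomposition: 495/(128*(s + 7)) + 187/(16*(s + 7)**2) - 31/(8*(s + 5)) + 1/(128*(s - 1)).
Integrate each term; A/(s−a) gives A·log|s−a|; A/(s−a)² gives −A/(s−a).

log(s - 1)/128 - 31*log(s + 5)/8 + 495*log(s + 7)/128 - 187/(16*s + 112) + C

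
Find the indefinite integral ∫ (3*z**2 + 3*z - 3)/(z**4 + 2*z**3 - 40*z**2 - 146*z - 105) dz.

Factor the denominator: (z - 7)*(z + 1)*(z + 3)*(z + 5).
Partial-fraction decomposition: -19/(32*(z + 5)) + 3/(8*(z + 3)) + 3/(64*(z + 1)) + 11/(64*(z - 7)).
Integrate each term: A/(z−a) contributes A·log|z−a|.

11*log(z - 7)/64 + 3*log(z + 1)/64 + 3*log(z + 3)/8 - 19*log(z + 5)/32 + C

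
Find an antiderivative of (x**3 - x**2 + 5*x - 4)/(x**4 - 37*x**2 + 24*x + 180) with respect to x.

Factor the denominator: (x - 5)*(x - 3)*(x + 2)*(x + 6).
Partial-fraction decomposition: 13/(18*(x + 6)) - 13/(70*(x + 2)) - 29/(90*(x - 3)) + 11/(14*(x - 5)).
Integrate each term: A/(x−a) contributes A·log|x−a|.

11*log(x - 5)/14 - 29*log(x - 3)/90 - 13*log(x + 2)/70 + 13*log(x + 6)/18 + C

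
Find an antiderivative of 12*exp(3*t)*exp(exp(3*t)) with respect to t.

Let u = exp(3*t), so du = (3*exp(3*t)) dt.
Rewriting, the integral becomes 4·∫ e^u du = 4·e^u.
Substituting back, u = exp(3*t).

4*exp(exp(3*t)) + C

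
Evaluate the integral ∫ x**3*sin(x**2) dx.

Let u = x², du = 2x dx; rewrite as (1/2)∫ u^1·sin(1u) du.
Now integrate by parts 1 time.

-x**2*cos(x**2)/2 + sin(x**2)/2 + C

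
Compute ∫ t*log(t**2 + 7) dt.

Let u = t**2 + 7, so du = (2*t) dt.
The integral becomes (1/2)·∫ log(u) du; integrate by parts with u′=log(u), dv′=du.

t**2*log(t**2 + 7)/2 - t**2/2 + 7*log(t**2 + 7)/2 + C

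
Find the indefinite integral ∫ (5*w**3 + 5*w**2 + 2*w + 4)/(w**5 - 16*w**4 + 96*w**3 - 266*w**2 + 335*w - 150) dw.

-601*log(w - 5)/36 + 95*log(w - 3)/4 - 68*log(w - 2)/9 + log(w - 1)/2 - 191/(6*w - 30) + C

Factor the denominator: (w - 5)**2*(w - 3)*(w - 2)*(w - 1).
Partial-fraction decomposition: 1/(2*(w - 1)) - 68/(9*(w - 2)) + 95/(4*(w - 3)) - 601/(36*(w - 5)) + 191/(6*(w - 5)**2).
Integrate each term; A/(w−a) gives A·log|w−a|; A/(w−a)² gives −A/(w−a).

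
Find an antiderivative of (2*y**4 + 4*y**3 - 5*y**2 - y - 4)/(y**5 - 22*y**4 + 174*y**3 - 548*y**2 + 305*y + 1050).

2959*log(y - 7)/16 - 3266*log(y - 6)/7 + 10211*log(y - 5)/36 - 5*log(y + 1)/1008 - 404/(3*y - 15) + C

Factor the denominator: (y - 7)*(y - 6)*(y - 5)**2*(y + 1).
Partial-fraction decomposition: -5/(1008*(y + 1)) + 10211/(36*(y - 5)) + 404/(3*(y - 5)**2) - 3266/(7*(y - 6)) + 2959/(16*(y - 7)).
Integrate each term; A/(y−a) gives A·log|y−a|; A/(y−a)² gives −A/(y−a).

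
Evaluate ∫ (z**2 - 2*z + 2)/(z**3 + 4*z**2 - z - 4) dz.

Factor the denominator: (z - 1)*(z + 1)*(z + 4).
Partial-fraction decomposition: 26/(15*(z + 4)) - 5/(6*(z + 1)) + 1/(10*(z - 1)).
Integrate each term: A/(z−a) contributes A·log|z−a|.

log(z - 1)/10 - 5*log(z + 1)/6 + 26*log(z + 4)/15 + C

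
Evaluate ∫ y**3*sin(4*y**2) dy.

-y**2*cos(4*y**2)/8 + sin(4*y**2)/32 + C

Let u = y², du = 2y dy; rewrite as (1/2)∫ u^1·sin(4u) du.
Now integrate by parts 1 time.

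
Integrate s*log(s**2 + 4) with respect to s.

s**2*log(s**2 + 4)/2 - s**2/2 + 2*log(s**2 + 4) + C

Let u = s**2 + 4, so du = (2*s) ds.
The integral becomes (1/2)·∫ log(u) du; integrate by parts with u′=log(u), dv′=du.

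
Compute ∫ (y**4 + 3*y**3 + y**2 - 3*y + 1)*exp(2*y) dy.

Use integration by parts with u = y**4 + 3*y**3 + y**2 - 3*y + 1, dv = exp(2*y) dy, so v = exp(2*y)/2.
Apply parts 4 times (tabular method): alternate signs, differentiate u down to 0, integrate dv up.

(4*y**4 + 4*y**3 - 2*y**2 - 10*y + 9)*exp(2*y)/8 + C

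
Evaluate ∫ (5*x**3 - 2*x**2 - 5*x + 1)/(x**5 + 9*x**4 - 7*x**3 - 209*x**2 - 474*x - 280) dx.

551*log(x - 5)/4536 + log(x + 1)/108 - 37*log(x + 2)/70 + 331*log(x + 4)/162 - 1777*log(x + 7)/1080 + C

Factor the denominator: (x - 5)*(x + 1)*(x + 2)*(x + 4)*(x + 7).
Partial-fraction decomposition: -1777/(1080*(x + 7)) + 331/(162*(x + 4)) - 37/(70*(x + 2)) + 1/(108*(x + 1)) + 551/(4536*(x - 5)).
Integrate each term: A/(x−a) contributes A·log|x−a|.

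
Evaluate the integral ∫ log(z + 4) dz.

z*log(z + 4) - z + 4*log(z + 4) + C

Use integration by parts with u = log(z + 4), dv = dz.
Then du = 1/(z + 4) dz and v = z.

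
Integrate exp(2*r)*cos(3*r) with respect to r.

Let I denote the integral. Integrate by parts with u = cos(3*r), dv = exp(2*r) dr, so v = exp(2*r)/2: I = exp(2*r)*cos(3*r)/2 + (3/2)·∫ exp(2*r)*sin(3*r) dr.
Apply parts again with u = sin(3*r), dv = exp(2*r) dr: ∫ exp(2*r)*sin(3*r) dr = exp(2*r)*sin(3*r)/2 − (3/2)·I. Substituting back brings back I: I = 3*exp(2*r)*sin(3*r)/4 + exp(2*r)*cos(3*r)/2 − (9/4)·I.
Solving for I: (1 + 9/4)·I equals the remaining terms, so I = (4/13)·(3*exp(2*r)*sin(3*r)/4 + exp(2*r)*cos(3*r)/2).

3*exp(2*r)*sin(3*r)/13 + 2*exp(2*r)*cos(3*r)/13 + C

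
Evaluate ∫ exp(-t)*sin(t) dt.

Let I denote the integral. Integrate by parts with u = sin(t), dv = exp(-t) dt, so v = -exp(-t): I = -exp(-t)*sin(t) + ∫ exp(-t)*cos(t) dt.
Apply parts again with u = cos(t), dv = exp(-t) dt: ∫ exp(-t)*cos(t) dt = -exp(-t)*cos(t) − I. Substituting back brings back I: I = -exp(-t)*sin(t) - exp(-t)*cos(t) − I.
Solving for I: (1 + 1)·I equals the remaining terms, so I = (1/2)·(-exp(-t)*sin(t) - exp(-t)*cos(t)).

-exp(-t)*sin(t)/2 - exp(-t)*cos(t)/2 + C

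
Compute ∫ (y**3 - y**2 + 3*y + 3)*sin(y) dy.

-y**3*cos(y) + 3*y**2*sin(y) + y**2*cos(y) - 2*y*sin(y) + 3*y*cos(y) - 3*sin(y) - 5*cos(y) + C

Use integration by parts with u = y**3 - y**2 + 3*y + 3, dv = sin(y) dy, so v = -cos(y).
Apply parts 3 times (tabular method): alternate signs, differentiate u down to 0, integrate dv up.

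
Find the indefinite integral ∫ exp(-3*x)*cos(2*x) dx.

2*exp(-3*x)*sin(2*x)/13 - 3*exp(-3*x)*cos(2*x)/13 + C

Let I denote the integral. Integrate by parts with u = cos(2*x), dv = exp(-3*x) dx, so v = -exp(-3*x)/3: I = -exp(-3*x)*cos(2*x)/3 − (2/3)·∫ exp(-3*x)*sin(2*x) dx.
Apply parts again with u = sin(2*x), dv = exp(-3*x) dx: ∫ exp(-3*x)*sin(2*x) dx = -exp(-3*x)*sin(2*x)/3 + (2/3)·I. Substituting back brings back I: I = 2*exp(-3*x)*sin(2*x)/9 - exp(-3*x)*cos(2*x)/3 − (4/9)·I.
Solving for I: (1 + 4/9)·I equals the remaining terms, so I = (9/13)·(2*exp(-3*x)*sin(2*x)/9 - exp(-3*x)*cos(2*x)/3).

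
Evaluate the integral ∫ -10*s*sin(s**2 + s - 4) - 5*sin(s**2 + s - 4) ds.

5*cos(s**2 + s - 4) + C

Let u = s**2 + s - 4, so du = (2*s + 1) ds.
Rewriting, the integral becomes -5·∫ sin(u) du = -5·-cos(u).
Substituting back, u = s**2 + s - 4.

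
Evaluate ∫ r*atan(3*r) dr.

r**2*atan(3*r)/2 - r/6 + atan(3*r)/18 + C

Use integration by parts with u = arctan(3*r), dv = r dr.
Then du = 3/(9*r**2 + 1) dr.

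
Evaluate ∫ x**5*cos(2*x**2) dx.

Let u = x², du = 2x dx; rewrite as (1/2)∫ u^2·cos(2u) du.
Now integrate by parts 2 times.

x**4*sin(2*x**2)/4 + x**2*cos(2*x**2)/4 - sin(2*x**2)/8 + C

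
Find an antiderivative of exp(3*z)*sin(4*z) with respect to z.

Let I denote the integral. Integrate by parts with u = sin(4*z), dv = exp(3*z) dz, so v = exp(3*z)/3: I = exp(3*z)*sin(4*z)/3 − (4/3)·∫ exp(3*z)*cos(4*z) dz.
Apply parts again with u = cos(4*z), dv = exp(3*z) dz: ∫ exp(3*z)*cos(4*z) dz = exp(3*z)*cos(4*z)/3 + (4/3)·I. Substituting back brings back I: I = exp(3*z)*sin(4*z)/3 - 4*exp(3*z)*cos(4*z)/9 − (16/9)·I.
Solving for I: (1 + 16/9)·I equals the remaining terms, so I = (9/25)·(exp(3*z)*sin(4*z)/3 - 4*exp(3*z)*cos(4*z)/9).

3*exp(3*z)*sin(4*z)/25 - 4*exp(3*z)*cos(4*z)/25 + C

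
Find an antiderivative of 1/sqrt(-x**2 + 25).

Substitute x = 5·sin(θ), so dx = 5·cos(θ) dθ and the radical becomes sqrt(-x**2 + 25) = 5·cos(θ) by the Pythagorean identity.
Integrate the resulting trig expression in θ, then back-substitute θ = asin(x/5), sin(θ) = x/5, cos(θ) = sqrt(-x**2 + 25)/5 (absorbing any constant into C).

asin(x/5) + C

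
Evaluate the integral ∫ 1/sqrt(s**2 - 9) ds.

log(s + sqrt(s**2 - 9)) + C

Substitute s = 3·sec(θ), so ds = 3·sec(θ)*tan(θ) dθ and the radical becomes sqrt(s**2 - 9) = 3·tan(θ) by the Pythagorean identity.
Integrate the resulting trig expression in θ, then back-substitute sec(θ) = s/3, tan(θ) = sqrt(s**2 - 9)/3 (absorbing any constant into C).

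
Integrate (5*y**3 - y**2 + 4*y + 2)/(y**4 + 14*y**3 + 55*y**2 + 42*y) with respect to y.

log(y)/21 + 4*log(y + 1)/15 - 569*log(y + 6)/15 + 895*log(y + 7)/21 + C

Factor the denominator: y*(y + 1)*(y + 6)*(y + 7).
Partial-fraction decomposition: 895/(21*(y + 7)) - 569/(15*(y + 6)) + 4/(15*(y + 1)) + 1/(21*y).
Integrate each term: A/(y−a) contributes A·log|y−a|.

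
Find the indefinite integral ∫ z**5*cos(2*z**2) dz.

z**4*sin(2*z**2)/4 + z**2*cos(2*z**2)/4 - sin(2*z**2)/8 + C

Let u = z², du = 2z dz; rewrite as (1/2)∫ u^2·cos(2u) du.
Now integrate by parts 2 times.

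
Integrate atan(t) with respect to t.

Use integration by parts with u = arctan(t), dv = dt.
Then du = 1/(t**2 + 1) dt.

t*atan(t) - log(t**2 + 1)/2 + C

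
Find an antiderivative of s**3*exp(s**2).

Let u = s², du = 2s ds; rewrite as (1/2)∫ u^1·exp(1u) du.
Now integrate by parts 1 time.

(s**2 - 1)*exp(s**2)/2 + C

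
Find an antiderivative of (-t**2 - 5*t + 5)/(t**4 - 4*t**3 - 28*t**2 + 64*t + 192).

-61*log(t - 6)/160 + 31*log(t - 4)/96 + 11*log(t + 2)/96 - 9*log(t + 4)/160 + C

Factor the denominator: (t - 6)*(t - 4)*(t + 2)*(t + 4).
Partial-fraction decomposition: -9/(160*(t + 4)) + 11/(96*(t + 2)) + 31/(96*(t - 4)) - 61/(160*(t - 6)).
Integrate each term: A/(t−a) contributes A·log|t−a|.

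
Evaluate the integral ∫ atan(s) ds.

s*atan(s) - log(s**2 + 1)/2 + C

Use integration by parts with u = arctan(s), dv = ds.
Then du = 1/(s**2 + 1) ds.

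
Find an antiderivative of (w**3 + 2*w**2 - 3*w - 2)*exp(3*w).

(9*w**3 + 9*w**2 - 33*w - 7)*exp(3*w)/27 + C

Use integration by parts with u = w**3 + 2*w**2 - 3*w - 2, dv = exp(3*w) dw, so v = exp(3*w)/3.
Apply parts 3 times (tabular method): alternate signs, differentiate u down to 0, integrate dv up.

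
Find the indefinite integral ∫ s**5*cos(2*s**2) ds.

s**4*sin(2*s**2)/4 + s**2*cos(2*s**2)/4 - sin(2*s**2)/8 + C

Let u = s², du = 2s ds; rewrite as (1/2)∫ u^2·cos(2u) du.
Now integrate by parts 2 times.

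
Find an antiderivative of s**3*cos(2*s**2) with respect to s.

s**2*sin(2*s**2)/4 + cos(2*s**2)/8 + C

Let u = s², du = 2s ds; rewrite as (1/2)∫ u^1·cos(2u) du.
Now integrate by parts 1 time.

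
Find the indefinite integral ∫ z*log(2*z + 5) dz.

z**2*log(2*z + 5)/2 - z**2/4 + 5*z/4 - 25*log(2*z + 5)/8 + C

Use integration by parts with u = log(2*z + 5), dv = z dz.
Then du = 2/(2*z + 5) dz and v = z**2/2.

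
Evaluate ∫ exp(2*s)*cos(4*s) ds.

Let I denote the integral. Integrate by parts with u = cos(4*s), dv = exp(2*s) ds, so v = exp(2*s)/2: I = exp(2*s)*cos(4*s)/2 + 2·∫ exp(2*s)*sin(4*s) ds.
Apply parts again with u = sin(4*s), dv = exp(2*s) ds: ∫ exp(2*s)*sin(4*s) ds = exp(2*s)*sin(4*s)/2 − 2·I. Substituting back brings back I: I = exp(2*s)*sin(4*s) + exp(2*s)*cos(4*s)/2 − 4·I.
Solving for I: (1 + 4)·I equals the remaining terms, so I = (1/5)·(exp(2*s)*sin(4*s) + exp(2*s)*cos(4*s)/2).

exp(2*s)*sin(4*s)/5 + exp(2*s)*cos(4*s)/10 + C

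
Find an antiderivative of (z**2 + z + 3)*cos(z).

Use integration by parts with u = z**2 + z + 3, dv = cos(z) dz, so v = sin(z).
Apply parts 2 times (tabular method): alternate signs, differentiate u down to 0, integrate dv up.

z**2*sin(z) + z*sin(z) + 2*z*cos(z) + sin(z) + cos(z) + C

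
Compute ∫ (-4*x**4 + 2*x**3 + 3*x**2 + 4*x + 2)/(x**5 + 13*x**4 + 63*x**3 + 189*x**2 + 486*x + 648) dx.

Factor the denominator: (x + 3)*(x + 4)*(x + 6)*(x**2 + 9).
Partial-fraction decomposition: (363*x + 223)/(450*(x**2 + 9)) - 553/(27*(x + 6)) + 559/(25*(x + 4)) - 361/(54*(x + 3)).
Integrate each term; A/(x−a) gives A·log|x−a|; the (Bx+D)/(x²+p²) term gives a log and an atan.

-361*log(x + 3)/54 + 559*log(x + 4)/25 - 553*log(x + 6)/27 + 121*log(x**2 + 9)/300 + 223*atan(x/3)/1350 + C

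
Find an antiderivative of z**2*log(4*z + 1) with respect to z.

z**3*log(4*z + 1)/3 - z**3/9 + z**2/24 - z/48 + log(4*z + 1)/192 + C

Use integration by parts with u = log(4*z + 1), dv = z**2 dz.
Then du = 4/(4*z + 1) dz and v = z**3/3.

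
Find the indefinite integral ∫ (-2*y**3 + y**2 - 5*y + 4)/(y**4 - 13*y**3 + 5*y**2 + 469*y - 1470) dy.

Factor the denominator: (y - 7)**2*(y - 5)*(y + 6).
Partial-fraction decomposition: -502/(1859*(y + 6)) - 123/(22*(y - 5)) + 1305/(338*(y - 7)) - 334/(13*(y - 7)**2).
Integrate each term; A/(y−a) gives A·log|y−a|; A/(y−a)² gives −A/(y−a).

1305*log(y - 7)/338 - 123*log(y - 5)/22 - 502*log(y + 6)/1859 + 334/(13*y - 91) + C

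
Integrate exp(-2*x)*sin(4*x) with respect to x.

Let I denote the integral. Integrate by parts with u = sin(4*x), dv = exp(-2*x) dx, so v = -exp(-2*x)/2: I = -exp(-2*x)*sin(4*x)/2 + 2·∫ exp(-2*x)*cos(4*x) dx.
Apply parts again with u = cos(4*x), dv = exp(-2*x) dx: ∫ exp(-2*x)*cos(4*x) dx = -exp(-2*x)*cos(4*x)/2 − 2·I. Substituting back brings back I: I = -exp(-2*x)*sin(4*x)/2 - exp(-2*x)*cos(4*x) − 4·I.
Solving for I: (1 + 4)·I equals the remaining terms, so I = (1/5)·(-exp(-2*x)*sin(4*x)/2 - exp(-2*x)*cos(4*x)).

-exp(-2*x)*sin(4*x)/10 - exp(-2*x)*cos(4*x)/5 + C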